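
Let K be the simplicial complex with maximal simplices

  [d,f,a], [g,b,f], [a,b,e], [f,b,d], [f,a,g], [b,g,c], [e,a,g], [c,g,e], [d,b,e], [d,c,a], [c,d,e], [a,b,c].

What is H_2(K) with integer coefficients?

H_2 ≅ 0.

Fix the vertex order a < b < c < d < e < f < g and write every simplex with vertices in increasing order. Then dim K = 2 and the simplices of K are:

  0-simplices (7): a, b, c, d, e, f, g
  1-simplices (18): ab, ac, ad, ae, af, ag, bc, bd, be, bf, bg, cd, ce, cg, de, df, eg, fg
  2-simplices (12): abc, abe, acd, adf, aeg, afg, bcg, bde, bdf, bfg, cde, ceg

giving chain groups C_0 ≅ Z^7, C_1 ≅ Z^18, C_2 ≅ Z^12.

Boundary ∂_1: C_1 → C_0 is given by ∂[p,q] = [q] − [p]. For instance
  ∂ae = e − a.
The 7×18 boundary matrix has rank 6 and Smith normal form diag(1,1,1,1,1,1).

∂_2: C_2 → C_1 sends each 2-simplex [p,q,r] to [q,r] − [p,r] + [p,q]. For instance
  ∂cde = de − ce + cd,
  ∂abc = bc − ac + ab.
This gives a 18×12 integer matrix of rank 12; reducing to Smith normal form yields diagonal entries (1,1,1,1,1,1,1,1,1,1,1,2).

From H_k ≅ ker(∂_k) / im(∂_{k+1}) we obtain:

  H_2: rank ker ∂_2 − rank ∂_3 = (12 − 12) − 0 = 0, and there is no ∂_3, so H_2 = 0.

(K is a triangulation of the real projective plane RP^2.)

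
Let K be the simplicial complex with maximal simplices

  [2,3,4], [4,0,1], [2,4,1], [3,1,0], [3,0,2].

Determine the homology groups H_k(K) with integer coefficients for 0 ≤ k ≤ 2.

K has 5 vertices, 10 edges, 5 triangles.
rank ∂_0 = 0, rank ∂_1 = 4 ⇒ b_0 = 5 − 0 − 4 = 1; all invariant factors of ∂_1 are 1 so no torsion. So H_0 ≅ Z.
rank ∂_1 = 4, rank ∂_2 = 5 ⇒ b_1 = 10 − 4 − 5 = 1; all invariant factors of ∂_2 are 1 so no torsion. So H_1 ≅ Z.
rank ∂_2 = 5, rank ∂_3 = 0 ⇒ b_2 = 5 − 5 − 0 = 0. So H_2 ≅ 0.

H_0 ≅ Z,  H_1 ≅ Z,  H_2 = 0.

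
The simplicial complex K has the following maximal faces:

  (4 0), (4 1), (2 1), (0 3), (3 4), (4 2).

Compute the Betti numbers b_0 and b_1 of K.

Fix the vertex order 0 < 1 < 2 < 3 < 4 and write every simplex with vertices in increasing order. Then dim K = 1 and the simplices of K are:

  0-simplices (5): [0], [1], [2], [3], [4]
  1-simplices (6): [0,3], [0,4], [1,2], [1,4], [2,4], [3,4]

so the chain groups are C_0 ≅ Z^5, C_1 ≅ Z^6.

Boundary ∂_1: C_1 → C_0 maps an edge to its endpoints' difference, ∂[p,q] = q − p. For instance
  ∂[2,4] = [4] − [2].
This gives a 5×6 integer matrix of rank 4; reducing to Smith normal form yields diagonal entries (1,1,1,1).

Computing H_k = (kernel of ∂_k) / (image of ∂_{k+1}):

  H_0: rank C_0 − rank ∂_1 = 5 − 4 = 1, and the invariant factors of ∂_1 are all 1, so H_0 ≅ Z.
  H_1: rank ker ∂_1 − rank ∂_2 = (6 − 4) − 0 = 2, and there is no ∂_2, so H_1 ≅ Z^2.

(K is a triangulation of a wedge of 2 circles.)

Hence the Betti numbers are b_0 = 1, b_1 = 2.

b_0 = 1, b_1 = 2.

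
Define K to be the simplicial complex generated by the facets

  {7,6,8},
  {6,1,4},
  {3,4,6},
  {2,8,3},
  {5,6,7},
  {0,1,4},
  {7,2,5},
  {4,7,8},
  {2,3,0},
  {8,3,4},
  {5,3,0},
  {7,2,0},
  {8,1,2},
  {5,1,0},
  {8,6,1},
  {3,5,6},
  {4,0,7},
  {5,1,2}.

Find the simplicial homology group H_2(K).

H_2 = 0.

Fix the vertex order 0 < 1 < 2 < 3 < 4 < 5 < 6 < 7 < 8 and write every simplex with vertices in increasing order. Then dim K = 2 and the simplices of K are:

  0-simplices (9): [0], [1], [2], [3], [4], [5], [6], [7], [8]
  1-simplices (27): (27 of them)
  2-simplices (18): [0,1,4], [0,1,5], [0,2,3], [0,2,7], [0,3,5], [0,4,7], [1,2,5], [1,2,8], [1,4,6], [1,6,8], [2,3,8], [2,5,7], [3,4,6], [3,4,8], [3,5,6], [4,7,8], [5,6,7], [6,7,8]

so the chain groups are C_0 ≅ Z^9, C_1 ≅ Z^27, C_2 ≅ Z^18.

Boundary ∂_1: C_1 → C_0 sends each edge [p,q] (with p < q) to q − p. For instance
  ∂[3,4] = [4] − [3].
The 9×27 boundary matrix has rank 8 and Smith normal form diag(1,1,1,1,1,1,1,1).

The boundary map ∂_2: C_2 → C_1 acts by ∂[p,q,r] = [q,r] − [p,r] + [p,q]. For instance
  ∂[0,1,5] = [1,5] − [0,5] + [0,1],
  ∂[3,4,8] = [4,8] − [3,8] + [3,4].
As a 27×18 matrix over Z this has rank 18, with invariant factors (1,1,1,1,1,1,1,1,1,1,1,1,1,1,1,1,1,2).

Reading off H_k = ker ∂_k / im ∂_{k+1}:

  H_2: rank ker ∂_2 − rank ∂_3 = (18 − 18) − 0 = 0, and there is no ∂_3, so H_2 = 0.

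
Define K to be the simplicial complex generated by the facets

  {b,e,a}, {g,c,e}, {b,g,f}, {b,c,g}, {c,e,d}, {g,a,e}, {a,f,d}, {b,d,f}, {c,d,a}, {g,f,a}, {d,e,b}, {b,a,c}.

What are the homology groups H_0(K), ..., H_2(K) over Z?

H_0 = Z,  H_1 = Z/2,  H_2 = 0.

K has 7 vertices, 18 edges, 12 triangles.
rank ∂_0 = 0, rank ∂_1 = 6 ⇒ b_0 = 7 − 0 − 6 = 1; all invariant factors of ∂_1 are 1 so no torsion. So H_0 ≅ Z.
rank ∂_1 = 6, rank ∂_2 = 12 ⇒ b_1 = 18 − 6 − 12 = 0; ∂_2 has invariant factor(s) [2] giving torsion. So H_1 ≅ Z/2.
rank ∂_2 = 12, rank ∂_3 = 0 ⇒ b_2 = 12 − 12 − 0 = 0. So H_2 ≅ 0.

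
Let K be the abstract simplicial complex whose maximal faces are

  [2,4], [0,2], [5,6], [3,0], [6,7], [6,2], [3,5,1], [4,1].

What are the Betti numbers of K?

b_0 = 1, b_1 = 2, b_2 = 0.

Fix the vertex order 0 < 1 < 2 < 3 < 4 < 5 < 6 < 7 and write every simplex with vertices in increasing order. Then dim K = 2 and the simplices of K are:

  0-simplices (8): [0], [1], [2], [3], [4], [5], [6], [7]
  1-simplices (10): [0,2], [0,3], [1,3], [1,4], [1,5], [2,4], [2,6], [3,5], [5,6], [6,7]
  2-simplices (1): [1,3,5]

Hence C_0 ≅ Z^8, C_1 ≅ Z^10, C_2 ≅ Z^1.

∂_1: C_1 → C_0 is given by ∂[p,q] = [q] − [p]. For instance
  ∂[1,5] = [5] − [1].
This gives a 8×10 integer matrix of rank 7; reducing to Smith normal form yields diagonal entries (1,1,1,1,1,1,1).

∂_2: C_2 → C_1 maps a triangle to the signed sum of its edges. For instance
  ∂[1,3,5] = [3,5] − [1,5] + [1,3].
This gives a 10×1 integer matrix of rank 1; reducing to Smith normal form yields diagonal entries (1).

Now H_k = ker ∂_k / im ∂_{k+1}, so:

  H_0: rank C_0 − rank ∂_1 = 8 − 7 = 1, and the invariant factors of ∂_1 are all 1, so H_0 = Z.
  H_1: rank ker ∂_1 − rank ∂_2 = (10 − 7) − 1 = 2, and the invariant factors of ∂_2 are all 1, so H_1 = Z^2.
  H_2: rank ker ∂_2 − rank ∂_3 = (1 − 1) − 0 = 0, and there is no ∂_3, so H_2 = 0.

Hence the Betti numbers are b_0 = 1, b_1 = 2, b_2 = 0.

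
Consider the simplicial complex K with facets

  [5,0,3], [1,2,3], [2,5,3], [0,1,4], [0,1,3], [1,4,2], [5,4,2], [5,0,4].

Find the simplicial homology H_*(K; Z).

H_0 ≅ Z,  H_1 = 0,  H_2 ≅ Z.

Fix the vertex order 0 < 1 < 2 < 3 < 4 < 5 and write every simplex with vertices in increasing order. Then dim K = 2 and the simplices of K are:

  0-simplices (6): [0], [1], [2], [3], [4], [5]
  1-simplices (12): [0,1], [0,3], [0,4], [0,5], [1,2], [1,3], [1,4], [2,3], [2,4], [2,5], [3,5], [4,5]
  2-simplices (8): [0,1,3], [0,1,4], [0,3,5], [0,4,5], [1,2,3], [1,2,4], [2,3,5], [2,4,5]

giving chain groups C_0 ≅ Z^6, C_1 ≅ Z^12, C_2 ≅ Z^8.

∂_1: C_1 → C_0 sends each edge [p,q] (with p < q) to q − p. For instance
  ∂[4,5] = [5] − [4].
The resulting 6×12 matrix has rank 5, and its Smith normal form has invariant factors (1,1,1,1,1).

The boundary map ∂_2: C_2 → C_1 acts by ∂[p,q,r] = [q,r] − [p,r] + [p,q]. For instance
  ∂[1,2,3] = [2,3] − [1,3] + [1,2],
  ∂[2,4,5] = [4,5] − [2,5] + [2,4].
As a 12×8 matrix over Z this has rank 7, with invariant factors (1,1,1,1,1,1,1).

Now H_k = ker ∂_k / im ∂_{k+1}, so:

  H_0: rank C_0 − rank ∂_1 = 6 − 5 = 1, and the invariant factors of ∂_1 are all 1, so H_0 ≅ Z.
  H_1: rank ker ∂_1 − rank ∂_2 = (12 − 5) − 7 = 0, and the invariant factors of ∂_2 are all 1, so H_1 ≅ 0.
  H_2: rank ker ∂_2 − rank ∂_3 = (8 − 7) − 0 = 1, and there is no ∂_3, so H_2 ≅ Z.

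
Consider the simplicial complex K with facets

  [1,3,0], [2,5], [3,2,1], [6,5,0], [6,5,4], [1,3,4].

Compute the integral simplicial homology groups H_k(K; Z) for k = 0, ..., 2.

H_0 ≅ Z,  H_1 ≅ Z^2,  H_2 = 0.

Order the vertices as 0 < 1 < 2 < 3 < 4 < 5 < 6. Listing each simplex with vertices in this order, K has dimension 2 with simplices:

  0-simplices (7): [0], [1], [2], [3], [4], [5], [6]
  1-simplices (13): [0,1], [0,3], [0,5], [0,6], [1,2], [1,3], [1,4], [2,3], [2,5], [3,4], [4,5], [4,6], [5,6]
  2-simplices (5): [0,1,3], [0,5,6], [1,2,3], [1,3,4], [4,5,6]

giving chain groups C_0 ≅ Z^7, C_1 ≅ Z^13, C_2 ≅ Z^5.

The boundary map ∂_1: C_1 → C_0 sends each edge [p,q] (with p < q) to q − p.
This gives a 7×13 integer matrix of rank 6; reducing to Smith normal form yields diagonal entries (1,1,1,1,1,1).

Boundary ∂_2: C_2 → C_1 sends each 2-simplex [p,q,r] to [q,r] − [p,r] + [p,q]. For instance
  ∂[1,2,3] = [2,3] − [1,3] + [1,2],
  ∂[4,5,6] = [5,6] − [4,6] + [4,5].
As a 13×5 matrix over Z this has rank 5, with invariant factors (1,1,1,1,1).

Reading off H_k = ker ∂_k / im ∂_{k+1}:

  H_0: rank C_0 − rank ∂_1 = 7 − 6 = 1, and the invariant factors of ∂_1 are all 1, so H_0 ≅ Z.
  H_1: rank ker ∂_1 − rank ∂_2 = (13 − 6) − 5 = 2, and the invariant factors of ∂_2 are all 1, so H_1 ≅ Z^2.
  H_2: rank ker ∂_2 − rank ∂_3 = (5 − 5) − 0 = 0, and there is no ∂_3, so H_2 ≅ 0.

As a check, the Euler characteristic is 7 − 13 + 5 = -1, which agrees with 1 − 2 + 0 = -1.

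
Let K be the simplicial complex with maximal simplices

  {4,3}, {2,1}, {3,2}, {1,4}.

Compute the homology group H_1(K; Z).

Fix the vertex order 1 < 2 < 3 < 4 and write every simplex with vertices in increasing order. Then dim K = 1 and the simplices of K are:

  0-simplices (4): [1], [2], [3], [4]
  1-simplices (4): [1,2], [1,4], [2,3], [3,4]

Hence C_0 ≅ Z^4, C_1 ≅ Z^4.

The boundary map ∂_1: C_1 → C_0 is given by ∂[p,q] = [q] − [p]. For instance
  ∂[1,4] = [4] − [1].
The resulting 4×4 matrix has rank 3, and its Smith normal form has invariant factors (1,1,1).

Now H_k = ker ∂_k / im ∂_{k+1}, so:

  H_1: rank ker ∂_1 − rank ∂_2 = (4 − 3) − 0 = 1, and there is no ∂_2, so H_1 ≅ Z.

H_1 ≅ Z.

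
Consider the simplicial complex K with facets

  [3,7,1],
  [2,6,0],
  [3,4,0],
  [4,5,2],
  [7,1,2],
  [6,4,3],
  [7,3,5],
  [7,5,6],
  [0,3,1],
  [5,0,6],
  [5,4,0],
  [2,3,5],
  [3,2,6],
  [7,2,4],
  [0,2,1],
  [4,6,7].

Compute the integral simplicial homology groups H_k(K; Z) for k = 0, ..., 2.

H_0 ≅ Z,  H_1 ≅ Z^2,  H_2 ≅ Z.

K has 8 vertices, 24 edges, 16 triangles.
rank ∂_0 = 0, rank ∂_1 = 7 ⇒ b_0 = 8 − 0 − 7 = 1; all invariant factors of ∂_1 are 1 so no torsion. So H_0 ≅ Z.
rank ∂_1 = 7, rank ∂_2 = 15 ⇒ b_1 = 24 − 7 − 15 = 2; all invariant factors of ∂_2 are 1 so no torsion. So H_1 ≅ Z^2.
rank ∂_2 = 15, rank ∂_3 = 0 ⇒ b_2 = 16 − 15 − 0 = 1. So H_2 ≅ Z.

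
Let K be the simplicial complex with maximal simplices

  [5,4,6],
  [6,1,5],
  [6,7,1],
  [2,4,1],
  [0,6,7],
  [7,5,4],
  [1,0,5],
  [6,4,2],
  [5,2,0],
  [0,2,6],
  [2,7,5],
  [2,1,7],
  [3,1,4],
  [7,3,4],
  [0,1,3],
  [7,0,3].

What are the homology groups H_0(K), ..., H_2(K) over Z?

H_0 ≅ Z,  H_1 ≅ Z^2,  H_2 ≅ Z.

Fix the vertex order 0 < 1 < 2 < 3 < 4 < 5 < 6 < 7 and write every simplex with vertices in increasing order. Then dim K = 2 and the simplices of K are:

  0-simplices (8): [0], [1], [2], [3], [4], [5], [6], [7]
  1-simplices (24): (24 of them)
  2-simplices (16): [0,1,3], [0,1,5], [0,2,5], [0,2,6], [0,3,7], [0,6,7], [1,2,4], [1,2,7], [1,3,4], [1,5,6], [1,6,7], [2,4,6], [2,5,7], [3,4,7], [4,5,6], [4,5,7]

giving chain groups C_0 ≅ Z^8, C_1 ≅ Z^24, C_2 ≅ Z^16.

Boundary ∂_1: C_1 → C_0 sends each edge [p,q] (with p < q) to q − p. For instance
  ∂[4,6] = [6] − [4].
This gives a 8×24 integer matrix of rank 7; reducing to Smith normal form yields diagonal entries (1,1,1,1,1,1,1).

∂_2: C_2 → C_1 maps a triangle to the signed sum of its edges. For instance
  ∂[4,5,7] = [5,7] − [4,7] + [4,5],
  ∂[0,2,6] = [2,6] − [0,6] + [0,2].
The 24×16 boundary matrix has rank 15 and Smith normal form diag(1,1,1,1,1,1,1,1,1,1,1,1,1,1,1).

Now H_k = ker ∂_k / im ∂_{k+1}, so:

  H_0: rank C_0 − rank ∂_1 = 8 − 7 = 1, and the invariant factors of ∂_1 are all 1, so H_0 = Z.
  H_1: rank ker ∂_1 − rank ∂_2 = (24 − 7) − 15 = 2, and the invariant factors of ∂_2 are all 1, so H_1 = Z^2.
  H_2: rank ker ∂_2 − rank ∂_3 = (16 − 15) − 0 = 1, and there is no ∂_3, so H_2 = Z.

As a check, the Euler characteristic is 8 − 24 + 16 = 0, which agrees with 1 − 2 + 1 = 0.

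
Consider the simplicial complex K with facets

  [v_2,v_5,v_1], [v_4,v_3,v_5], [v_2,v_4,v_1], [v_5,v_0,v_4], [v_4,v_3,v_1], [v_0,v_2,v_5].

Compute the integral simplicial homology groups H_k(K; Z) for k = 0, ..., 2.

H_0 ≅ Z,  H_1 ≅ Z,  H_2 = 0.

We work with the vertex ordering v_0 < v_1 < v_2 < v_3 < v_4 < v_5. The simplices of K, each written with vertices in increasing order, are:

  0-simplices (6): [v_0], [v_1], [v_2], [v_3], [v_4], [v_5]
  1-simplices (12): [v_0,v_2], [v_0,v_4], [v_0,v_5], [v_1,v_2], [v_1,v_3], [v_1,v_4], [v_1,v_5], [v_2,v_4], [v_2,v_5], [v_3,v_4], [v_3,v_5], [v_4,v_5]
  2-simplices (6): [v_0,v_2,v_5], [v_0,v_4,v_5], [v_1,v_2,v_4], [v_1,v_2,v_5], [v_1,v_3,v_4], [v_3,v_4,v_5]

giving chain groups C_0 ≅ Z^6, C_1 ≅ Z^12, C_2 ≅ Z^6.

The boundary map ∂_1: C_1 → C_0 is given by ∂[p,q] = [q] − [p].
The resulting 6×12 matrix has rank 5, and its Smith normal form has invariant factors (1,1,1,1,1).

Boundary ∂_2: C_2 → C_1 acts by ∂[p,q,r] = [q,r] − [p,r] + [p,q]. For instance
  ∂[v_1,v_2,v_5] = [v_2,v_5] − [v_1,v_5] + [v_1,v_2],
  ∂[v_3,v_4,v_5] = [v_4,v_5] − [v_3,v_5] + [v_3,v_4].
As a 12×6 matrix over Z this has rank 6, with invariant factors (1,1,1,1,1,1).

Reading off H_k = ker ∂_k / im ∂_{k+1}:

  H_0: rank C_0 − rank ∂_1 = 6 − 5 = 1, and the invariant factors of ∂_1 are all 1, so H_0 = Z.
  H_1: rank ker ∂_1 − rank ∂_2 = (12 − 5) − 6 = 1, and the invariant factors of ∂_2 are all 1, so H_1 = Z.
  H_2: rank ker ∂_2 − rank ∂_3 = (6 − 6) − 0 = 0, and there is no ∂_3, so H_2 = 0.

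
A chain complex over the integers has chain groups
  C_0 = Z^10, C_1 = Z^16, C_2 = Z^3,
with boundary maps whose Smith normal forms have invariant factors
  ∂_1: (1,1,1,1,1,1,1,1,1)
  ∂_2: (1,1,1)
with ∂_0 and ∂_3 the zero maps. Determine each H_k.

H_0: b_0 = 10 − 0 − 9 = 1; torsion from ∂_1 factors > 1: none. So H_0 ≅ Z.
H_1: b_1 = 16 − 9 − 3 = 4; torsion from ∂_2 factors > 1: none. So H_1 ≅ Z^4.
H_2: b_2 = 3 − 3 − 0 = 0; torsion from ∂_3 factors > 1: none. So H_2 ≅ 0.

H_0 ≅ Z,  H_1 ≅ Z^4,  H_2 = 0.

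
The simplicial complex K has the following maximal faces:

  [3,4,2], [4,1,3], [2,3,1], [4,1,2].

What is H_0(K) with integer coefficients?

H_0 = Z.

Order the vertices as 1 < 2 < 3 < 4. Listing each simplex with vertices in this order, K has dimension 2 with simplices:

  0-simplices (4): [1], [2], [3], [4]
  1-simplices (6): [1,2], [1,3], [1,4], [2,3], [2,4], [3,4]
  2-simplices (4): [1,2,3], [1,2,4], [1,3,4], [2,3,4]

Hence C_0 ≅ Z^4, C_1 ≅ Z^6, C_2 ≅ Z^4.

The boundary map ∂_1: C_1 → C_0 sends each edge [p,q] (with p < q) to q − p.
The 4×6 boundary matrix has rank 3 and Smith normal form diag(1,1,1).

∂_2: C_2 → C_1 maps a triangle to the signed sum of its edges. For instance
  ∂[1,3,4] = [3,4] − [1,4] + [1,3],
  ∂[1,2,4] = [2,4] − [1,4] + [1,2].
This gives a 6×4 integer matrix of rank 3; reducing to Smith normal form yields diagonal entries (1,1,1).

Now H_k = ker ∂_k / im ∂_{k+1}, so:

  H_0: rank C_0 − rank ∂_1 = 4 − 3 = 1, and the invariant factors of ∂_1 are all 1, so H_0 ≅ Z.

(K is a triangulation of the 2-sphere S^2.)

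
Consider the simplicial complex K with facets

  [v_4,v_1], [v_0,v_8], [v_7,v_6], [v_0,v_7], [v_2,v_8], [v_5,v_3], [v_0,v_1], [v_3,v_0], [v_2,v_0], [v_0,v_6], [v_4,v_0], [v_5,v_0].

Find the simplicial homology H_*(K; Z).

Take the total order v_0 < v_1 < v_2 < v_3 < v_4 < v_5 < v_6 < v_7 < v_8 on the vertex set. Then K (dimension 1) consists of the simplices:

  0-simplices (9): [v_0], [v_1], [v_2], [v_3], [v_4], [v_5], [v_6], [v_7], [v_8]
  1-simplices (12): [v_0,v_1], [v_0,v_2], [v_0,v_3], [v_0,v_4], [v_0,v_5], [v_0,v_6], [v_0,v_7], [v_0,v_8], [v_1,v_4], [v_2,v_8], [v_3,v_5], [v_6,v_7]

so the chain groups are C_0 ≅ Z^9, C_1 ≅ Z^12.

Boundary ∂_1: C_1 → C_0 is given by ∂[p,q] = [q] − [p].
As a 9×12 matrix over Z this has rank 8, with invariant factors (1,1,1,1,1,1,1,1).

Computing H_k = (kernel of ∂_k) / (image of ∂_{k+1}):

  H_0: rank C_0 − rank ∂_1 = 9 − 8 = 1, and the invariant factors of ∂_1 are all 1, so H_0 ≅ Z.
  H_1: rank ker ∂_1 − rank ∂_2 = (12 − 8) − 0 = 4, and there is no ∂_2, so H_1 ≅ Z^4.

As a check, the Euler characteristic is 9 − 12 = -3, which agrees with 1 − 4 = -3.
(K is a triangulation of a wedge of 4 circles.)

H_0 ≅ Z,  H_1 ≅ Z^4.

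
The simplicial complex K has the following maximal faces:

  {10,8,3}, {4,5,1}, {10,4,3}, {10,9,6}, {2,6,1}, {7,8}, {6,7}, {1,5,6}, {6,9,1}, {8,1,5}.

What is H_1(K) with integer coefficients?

Fix the vertex order 1 < 2 < 3 < 4 < 5 < 6 < 7 < 8 < 9 < 10 and write every simplex with vertices in increasing order. Then dim K = 2 and the simplices of K are:

  0-simplices (10): [1], [2], [3], [4], [5], [6], [7], [8], [9], [10]
  1-simplices (20): [1,2], [1,4], [1,5], [1,6], [1,8], [1,9], [2,6], [3,4], [3,8], [3,10], [4,5], [4,10], [5,6], [5,8], [6,7], [6,9], [6,10], [7,8], [8,10], [9,10]
  2-simplices (8): [1,2,6], [1,4,5], [1,5,6], [1,5,8], [1,6,9], [3,4,10], [3,8,10], [6,9,10]

so the chain groups are C_0 ≅ Z^10, C_1 ≅ Z^20, C_2 ≅ Z^8.

Boundary ∂_1: C_1 → C_0 is given by ∂[p,q] = [q] − [p].
This gives a 10×20 integer matrix of rank 9; reducing to Smith normal form yields diagonal entries (1,1,1,1,1,1,1,1,1).

Boundary ∂_2: C_2 → C_1 sends each 2-simplex [p,q,r] to [q,r] − [p,r] + [p,q]. For instance
  ∂[1,6,9] = [6,9] − [1,9] + [1,6],
  ∂[3,8,10] = [8,10] − [3,10] + [3,8].
This gives a 20×8 integer matrix of rank 8; reducing to Smith normal form yields diagonal entries (1,1,1,1,1,1,1,1).

Reading off H_k = ker ∂_k / im ∂_{k+1}:

  H_1: rank ker ∂_1 − rank ∂_2 = (20 − 9) − 8 = 3, and the invariant factors of ∂_2 are all 1, so H_1 = Z^3.

H_1 = Z^3.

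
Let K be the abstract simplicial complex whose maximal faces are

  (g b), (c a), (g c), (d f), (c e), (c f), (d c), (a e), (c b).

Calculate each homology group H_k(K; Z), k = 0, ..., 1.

We work with the vertex ordering a < b < c < d < e < f < g. The simplices of K, each written with vertices in increasing order, are:

  0-simplices (7): a, b, c, d, e, f, g
  1-simplices (9): ac, ae, bc, bg, cd, ce, cf, cg, df

Hence C_0 ≅ Z^7, C_1 ≅ Z^9.

∂_1: C_1 → C_0 sends each edge [p,q] (with p < q) to q − p. For instance
  ∂cg = g − c.
This gives a 7×9 integer matrix of rank 6; reducing to Smith normal form yields diagonal entries (1,1,1,1,1,1).

Computing H_k = (kernel of ∂_k) / (image of ∂_{k+1}):

  H_0: rank C_0 − rank ∂_1 = 7 − 6 = 1, and the invariant factors of ∂_1 are all 1, so H_0 = Z.
  H_1: rank ker ∂_1 − rank ∂_2 = (9 − 6) − 0 = 3, and there is no ∂_2, so H_1 = Z^3.

(K is a triangulation of a wedge of 3 circles.)

H_0 = Z,  H_1 = Z^3.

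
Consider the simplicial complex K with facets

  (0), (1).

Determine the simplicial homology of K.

H_0 = Z^2.

We work with the vertex ordering 0 < 1. The simplices of K, each written with vertices in increasing order, are:

  0-simplices (2): [0], [1]

Hence C_0 ≅ Z^2.

Reading off H_k = ker ∂_k / im ∂_{k+1}:

  H_0: rank C_0 − rank ∂_1 = 2 − 0 = 2, and there is no ∂_1, so H_0 ≅ Z^2.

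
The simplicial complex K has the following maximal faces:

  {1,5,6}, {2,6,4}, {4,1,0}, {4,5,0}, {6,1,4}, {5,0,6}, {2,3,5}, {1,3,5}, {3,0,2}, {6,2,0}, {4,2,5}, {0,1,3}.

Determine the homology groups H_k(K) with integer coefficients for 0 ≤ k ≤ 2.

H_0 = Z,  H_1 = Z/2,  H_2 = 0.

Fix the vertex order 0 < 1 < 2 < 3 < 4 < 5 < 6 and write every simplex with vertices in increasing order. Then dim K = 2 and the simplices of K are:

  0-simplices (7): [0], [1], [2], [3], [4], [5], [6]
  1-simplices (18): [0,1], [0,2], [0,3], [0,4], [0,5], [0,6], [1,3], [1,4], [1,5], [1,6], [2,3], [2,4], [2,5], [2,6], [3,5], [4,5], [4,6], [5,6]
  2-simplices (12): [0,1,3], [0,1,4], [0,2,3], [0,2,6], [0,4,5], [0,5,6], [1,3,5], [1,4,6], [1,5,6], [2,3,5], [2,4,5], [2,4,6]

so the chain groups are C_0 ≅ Z^7, C_1 ≅ Z^18, C_2 ≅ Z^12.

The boundary map ∂_1: C_1 → C_0 is given by ∂[p,q] = [q] − [p].
The resulting 7×18 matrix has rank 6, and its Smith normal form has invariant factors (1,1,1,1,1,1).

The boundary map ∂_2: C_2 → C_1 sends each 2-simplex [p,q,r] to [q,r] − [p,r] + [p,q]. For instance
  ∂[2,4,5] = [4,5] − [2,5] + [2,4],
  ∂[0,4,5] = [4,5] − [0,5] + [0,4].
The resulting 18×12 matrix has rank 12, and its Smith normal form has invariant factors (1,1,1,1,1,1,1,1,1,1,1,2).

Now H_k = ker ∂_k / im ∂_{k+1}, so:

  H_0: rank C_0 − rank ∂_1 = 7 − 6 = 1, and the invariant factors of ∂_1 are all 1, so H_0 = Z.
  H_1: rank ker ∂_1 − rank ∂_2 = (18 − 6) − 12 = 0, and ∂_2 has invariant factor 2 > 1, so H_1 = Z/2.
  H_2: rank ker ∂_2 − rank ∂_3 = (12 − 12) − 0 = 0, and there is no ∂_3, so H_2 = 0.

(K is a triangulation of the real projective plane RP^2.)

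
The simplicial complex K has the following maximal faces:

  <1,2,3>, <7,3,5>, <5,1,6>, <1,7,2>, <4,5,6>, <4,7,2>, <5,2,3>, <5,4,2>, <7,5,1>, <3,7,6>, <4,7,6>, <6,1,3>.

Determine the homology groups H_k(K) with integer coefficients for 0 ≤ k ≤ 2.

Order the vertices as 1 < 2 < 3 < 4 < 5 < 6 < 7. Listing each simplex with vertices in this order, K has dimension 2 with simplices:

  0-simplices (7): [1], [2], [3], [4], [5], [6], [7]
  1-simplices (18): [1,2], [1,3], [1,5], [1,6], [1,7], [2,3], [2,4], [2,5], [2,7], [3,5], [3,6], [3,7], [4,5], [4,6], [4,7], [5,6], [5,7], [6,7]
  2-simplices (12): [1,2,3], [1,2,7], [1,3,6], [1,5,6], [1,5,7], [2,3,5], [2,4,5], [2,4,7], [3,5,7], [3,6,7], [4,5,6], [4,6,7]

so the chain groups are C_0 ≅ Z^7, C_1 ≅ Z^18, C_2 ≅ Z^12.

Boundary ∂_1: C_1 → C_0 maps an edge to its endpoints' difference, ∂[p,q] = q − p. For instance
  ∂[2,4] = [4] − [2].
The 7×18 boundary matrix has rank 6 and Smith normal form diag(1,1,1,1,1,1).

Boundary ∂_2: C_2 → C_1 sends each 2-simplex [p,q,r] to [q,r] − [p,r] + [p,q]. For instance
  ∂[1,5,6] = [5,6] − [1,6] + [1,5],
  ∂[1,5,7] = [5,7] − [1,7] + [1,5].
The 18×12 boundary matrix has rank 12 and Smith normal form diag(1,1,1,1,1,1,1,1,1,1,1,2).

From H_k ≅ ker(∂_k) / im(∂_{k+1}) we obtain:

  H_0: rank C_0 − rank ∂_1 = 7 − 6 = 1, and the invariant factors of ∂_1 are all 1, so H_0 ≅ Z.
  H_1: rank ker ∂_1 − rank ∂_2 = (18 − 6) − 12 = 0, and ∂_2 has invariant factor 2 > 1, so H_1 ≅ Z/2Z.
  H_2: rank ker ∂_2 − rank ∂_3 = (12 − 12) − 0 = 0, and there is no ∂_3, so H_2 ≅ 0.

H_0 ≅ Z,  H_1 ≅ Z/2Z,  H_2 = 0.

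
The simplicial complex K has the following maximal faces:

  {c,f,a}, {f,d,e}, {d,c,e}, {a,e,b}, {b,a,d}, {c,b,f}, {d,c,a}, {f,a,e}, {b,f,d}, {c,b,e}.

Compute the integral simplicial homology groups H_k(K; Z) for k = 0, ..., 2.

Fix the vertex order a < b < c < d < e < f and write every simplex with vertices in increasing order. Then dim K = 2 and the simplices of K are:

  0-simplices (6): a, b, c, d, e, f
  1-simplices (15): ab, ac, ad, ae, af, bc, bd, be, bf, cd, ce, cf, de, df, ef
  2-simplices (10): abd, abe, acd, acf, aef, bce, bcf, bdf, cde, def

so the chain groups are C_0 ≅ Z^6, C_1 ≅ Z^15, C_2 ≅ Z^10.

∂_1: C_1 → C_0 maps an edge to its endpoints' difference, ∂[p,q] = q − p. For instance
  ∂bf = f − b.
As a 6×15 matrix over Z this has rank 5, with invariant factors (1,1,1,1,1).

Boundary ∂_2: C_2 → C_1 sends each 2-simplex [p,q,r] to [q,r] − [p,r] + [p,q]. For instance
  ∂bcf = cf − bf + bc,
  ∂acf = cf − af + ac.
The 15×10 boundary matrix has rank 10 and Smith normal form diag(1,1,1,1,1,1,1,1,1,2).

From H_k ≅ ker(∂_k) / im(∂_{k+1}) we obtain:

  H_0: rank C_0 − rank ∂_1 = 6 − 5 = 1, and the invariant factors of ∂_1 are all 1, so H_0 ≅ Z.
  H_1: rank ker ∂_1 − rank ∂_2 = (15 − 5) − 10 = 0, and ∂_2 has invariant factor 2 > 1, so H_1 ≅ Z/2.
  H_2: rank ker ∂_2 − rank ∂_3 = (10 − 10) − 0 = 0, and there is no ∂_3, so H_2 ≅ 0.

H_0 = Z,  H_1 = Z/2,  H_2 = 0.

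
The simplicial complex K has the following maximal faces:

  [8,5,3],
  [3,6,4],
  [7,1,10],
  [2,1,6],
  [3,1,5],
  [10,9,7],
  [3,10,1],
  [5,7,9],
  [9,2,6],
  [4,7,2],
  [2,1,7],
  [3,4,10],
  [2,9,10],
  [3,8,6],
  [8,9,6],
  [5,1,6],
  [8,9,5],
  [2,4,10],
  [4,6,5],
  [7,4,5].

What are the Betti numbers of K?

Order the vertices as 1 < 2 < 3 < 4 < 5 < 6 < 7 < 8 < 9 < 10. Listing each simplex with vertices in this order, K has dimension 2 with simplices:

  0-simplices (10): [1], [2], [3], [4], [5], [6], [7], [8], [9], [10]
  1-simplices (30): (30 of them)
  2-simplices (20): (20 of them)

so the chain groups are C_0 ≅ Z^10, C_1 ≅ Z^30, C_2 ≅ Z^20.

The boundary map ∂_1: C_1 → C_0 sends each edge [p,q] (with p < q) to q − p. For instance
  ∂[3,10] = [10] − [3].
This gives a 10×30 integer matrix of rank 9; reducing to Smith normal form yields diagonal entries (1,1,1,1,1,1,1,1,1).

∂_2: C_2 → C_1 sends each 2-simplex [p,q,r] to [q,r] − [p,r] + [p,q]. For instance
  ∂[2,4,10] = [4,10] − [2,10] + [2,4],
  ∂[3,4,6] = [4,6] − [3,6] + [3,4].
The 30×20 boundary matrix has rank 20 and Smith normal form diag(1,1,1,1,1,1,1,1,1,1,1,1,1,1,1,1,1,1,1,2).

Computing H_k = (kernel of ∂_k) / (image of ∂_{k+1}):

  H_0: rank C_0 − rank ∂_1 = 10 − 9 = 1, and the invariant factors of ∂_1 are all 1, so H_0 = Z.
  H_1: rank ker ∂_1 − rank ∂_2 = (30 − 9) − 20 = 1, and ∂_2 has invariant factor 2 > 1, so H_1 = Z ⊕ Z_2.
  H_2: rank ker ∂_2 − rank ∂_3 = (20 − 20) − 0 = 0, and there is no ∂_3, so H_2 = 0.

As a check, the Euler characteristic is 10 − 30 + 20 = 0, which agrees with 1 − 1 + 0 = 0.

Hence the Betti numbers are b_0 = 1, b_1 = 1, b_2 = 0.

b_0 = 1, b_1 = 1, b_2 = 0.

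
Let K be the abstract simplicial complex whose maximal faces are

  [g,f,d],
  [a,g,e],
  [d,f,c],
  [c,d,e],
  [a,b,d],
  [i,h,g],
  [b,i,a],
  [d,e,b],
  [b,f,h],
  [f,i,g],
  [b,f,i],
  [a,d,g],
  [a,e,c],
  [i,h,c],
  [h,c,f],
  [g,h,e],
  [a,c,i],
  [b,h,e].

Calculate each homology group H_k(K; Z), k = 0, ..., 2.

Order the vertices as a < b < c < d < e < f < g < h < i. Listing each simplex with vertices in this order, K has dimension 2 with simplices:

  0-simplices (9): a, b, c, d, e, f, g, h, i
  1-simplices (27): ab, ac, ad, ae, ag, ai, bd, be, bf, bh, bi, cd, ce, cf, ch, ci, de, df, dg, eg, eh, fg, fh, fi, gh, gi, hi
  2-simplices (18): abd, abi, ace, aci, adg, aeg, bde, beh, bfh, bfi, cde, cdf, cfh, chi, dfg, egh, fgi, ghi

so the chain groups are C_0 ≅ Z^9, C_1 ≅ Z^27, C_2 ≅ Z^18.

∂_1: C_1 → C_0 maps an edge to its endpoints' difference, ∂[p,q] = q − p. For instance
  ∂gi = i − g.
This gives a 9×27 integer matrix of rank 8; reducing to Smith normal form yields diagonal entries (1,1,1,1,1,1,1,1).

Boundary ∂_2: C_2 → C_1 acts by ∂[p,q,r] = [q,r] − [p,r] + [p,q]. For instance
  ∂cde = de − ce + cd,
  ∂dfg = fg − dg + df.
The resulting 27×18 matrix has rank 18, and its Smith normal form has invariant factors (1,1,1,1,1,1,1,1,1,1,1,1,1,1,1,1,1,2).

Now H_k = ker ∂_k / im ∂_{k+1}, so:

  H_0: rank C_0 − rank ∂_1 = 9 − 8 = 1, and the invariant factors of ∂_1 are all 1, so H_0 = Z.
  H_1: rank ker ∂_1 − rank ∂_2 = (27 − 8) − 18 = 1, and ∂_2 has invariant factor 2 > 1, so H_1 = Z ⊕ Z/2.
  H_2: rank ker ∂_2 − rank ∂_3 = (18 − 18) − 0 = 0, and there is no ∂_3, so H_2 = 0.

As a check, the Euler characteristic is 9 − 27 + 18 = 0, which agrees with 1 − 1 + 0 = 0.

H_0 ≅ Z,  H_1 ≅ Z ⊕ Z/2,  H_2 = 0.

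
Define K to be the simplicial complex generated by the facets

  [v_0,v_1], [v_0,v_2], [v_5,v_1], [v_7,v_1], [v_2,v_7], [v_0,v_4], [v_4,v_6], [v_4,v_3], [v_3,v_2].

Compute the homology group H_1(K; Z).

H_1 ≅ Z^2.

Fix the vertex order v_0 < v_1 < v_2 < v_3 < v_4 < v_5 < v_6 < v_7 and write every simplex with vertices in increasing order. Then dim K = 1 and the simplices of K are:

  0-simplices (8): [v_0], [v_1], [v_2], [v_3], [v_4], [v_5], [v_6], [v_7]
  1-simplices (9): [v_0,v_1], [v_0,v_2], [v_0,v_4], [v_1,v_5], [v_1,v_7], [v_2,v_3], [v_2,v_7], [v_3,v_4], [v_4,v_6]

giving chain groups C_0 ≅ Z^8, C_1 ≅ Z^9.

∂_1: C_1 → C_0 is given by ∂[p,q] = [q] − [p].
The resulting 8×9 matrix has rank 7, and its Smith normal form has invariant factors (1,1,1,1,1,1,1).

Computing H_k = (kernel of ∂_k) / (image of ∂_{k+1}):

  H_1: rank ker ∂_1 − rank ∂_2 = (9 − 7) − 0 = 2, and there is no ∂_2, so H_1 = Z^2.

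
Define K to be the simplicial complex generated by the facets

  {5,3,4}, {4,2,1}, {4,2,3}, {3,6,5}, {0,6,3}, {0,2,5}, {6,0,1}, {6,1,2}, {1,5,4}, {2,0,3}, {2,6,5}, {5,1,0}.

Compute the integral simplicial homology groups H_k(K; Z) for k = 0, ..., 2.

Take the total order 0 < 1 < 2 < 3 < 4 < 5 < 6 on the vertex set. Then K (dimension 2) consists of the simplices:

  0-simplices (7): [0], [1], [2], [3], [4], [5], [6]
  1-simplices (18): [0,1], [0,2], [0,3], [0,5], [0,6], [1,2], [1,4], [1,5], [1,6], [2,3], [2,4], [2,5], [2,6], [3,4], [3,5], [3,6], [4,5], [5,6]
  2-simplices (12): [0,1,5], [0,1,6], [0,2,3], [0,2,5], [0,3,6], [1,2,4], [1,2,6], [1,4,5], [2,3,4], [2,5,6], [3,4,5], [3,5,6]

giving chain groups C_0 ≅ Z^7, C_1 ≅ Z^18, C_2 ≅ Z^12.

∂_1: C_1 → C_0 maps an edge to its endpoints' difference, ∂[p,q] = q − p. For instance
  ∂[0,2] = [2] − [0].
The resulting 7×18 matrix has rank 6, and its Smith normal form has invariant factors (1,1,1,1,1,1).

The boundary map ∂_2: C_2 → C_1 sends each 2-simplex [p,q,r] to [q,r] − [p,r] + [p,q]. For instance
  ∂[0,2,5] = [2,5] − [0,5] + [0,2],
  ∂[1,4,5] = [4,5] − [1,5] + [1,4].
The 18×12 boundary matrix has rank 12 and Smith normal form diag(1,1,1,1,1,1,1,1,1,1,1,2).

Computing H_k = (kernel of ∂_k) / (image of ∂_{k+1}):

  H_0: rank C_0 − rank ∂_1 = 7 − 6 = 1, and the invariant factors of ∂_1 are all 1, so H_0 ≅ Z.
  H_1: rank ker ∂_1 − rank ∂_2 = (18 − 6) − 12 = 0, and ∂_2 has invariant factor 2 > 1, so H_1 ≅ Z_2.
  H_2: rank ker ∂_2 − rank ∂_3 = (12 − 12) − 0 = 0, and there is no ∂_3, so H_2 ≅ 0.

(K is a triangulation of the real projective plane RP^2.)

H_0 ≅ Z,  H_1 ≅ Z_2,  H_2 = 0.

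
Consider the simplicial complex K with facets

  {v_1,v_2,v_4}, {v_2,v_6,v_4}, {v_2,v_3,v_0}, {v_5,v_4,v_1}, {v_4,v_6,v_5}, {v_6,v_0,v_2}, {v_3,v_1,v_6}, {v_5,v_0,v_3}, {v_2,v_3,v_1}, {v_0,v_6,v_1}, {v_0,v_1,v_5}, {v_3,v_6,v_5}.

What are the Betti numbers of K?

b_0 = 1, b_1 = 0, b_2 = 0.

Take the total order v_0 < v_1 < v_2 < v_3 < v_4 < v_5 < v_6 on the vertex set. Then K (dimension 2) consists of the simplices:

  0-simplices (7): [v_0], [v_1], [v_2], [v_3], [v_4], [v_5], [v_6]
  1-simplices (18): (18 of them)
  2-simplices (12): (12 of them)

so the chain groups are C_0 ≅ Z^7, C_1 ≅ Z^18, C_2 ≅ Z^12.

∂_1: C_1 → C_0 maps an edge to its endpoints' difference, ∂[p,q] = q − p. For instance
  ∂[v_1,v_3] = [v_3] − [v_1].
As a 7×18 matrix over Z this has rank 6, with invariant factors (1,1,1,1,1,1).

The boundary map ∂_2: C_2 → C_1 sends each 2-simplex [p,q,r] to [q,r] − [p,r] + [p,q]. For instance
  ∂[v_1,v_2,v_3] = [v_2,v_3] − [v_1,v_3] + [v_1,v_2],
  ∂[v_3,v_5,v_6] = [v_5,v_6] − [v_3,v_6] + [v_3,v_5].
The 18×12 boundary matrix has rank 12 and Smith normal form diag(1,1,1,1,1,1,1,1,1,1,1,2).

Computing H_k = (kernel of ∂_k) / (image of ∂_{k+1}):

  H_0: rank C_0 − rank ∂_1 = 7 − 6 = 1, and the invariant factors of ∂_1 are all 1, so H_0 = Z.
  H_1: rank ker ∂_1 − rank ∂_2 = (18 − 6) − 12 = 0, and ∂_2 has invariant factor 2 > 1, so H_1 = Z/2Z.
  H_2: rank ker ∂_2 − rank ∂_3 = (12 − 12) − 0 = 0, and there is no ∂_3, so H_2 = 0.

Hence the Betti numbers are b_0 = 1, b_1 = 0, b_2 = 0.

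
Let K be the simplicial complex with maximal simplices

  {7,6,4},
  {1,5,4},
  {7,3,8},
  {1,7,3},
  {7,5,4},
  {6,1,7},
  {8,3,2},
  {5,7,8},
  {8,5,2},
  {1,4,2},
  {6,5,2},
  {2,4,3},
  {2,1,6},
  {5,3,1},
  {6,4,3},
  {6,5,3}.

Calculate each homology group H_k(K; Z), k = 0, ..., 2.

K has 8 vertices, 24 edges, 16 triangles.
rank ∂_0 = 0, rank ∂_1 = 7 ⇒ b_0 = 8 − 0 − 7 = 1; all invariant factors of ∂_1 are 1 so no torsion. So H_0 ≅ Z.
rank ∂_1 = 7, rank ∂_2 = 15 ⇒ b_1 = 24 − 7 − 15 = 2; all invariant factors of ∂_2 are 1 so no torsion. So H_1 ≅ Z^2.
rank ∂_2 = 15, rank ∂_3 = 0 ⇒ b_2 = 16 − 15 − 0 = 1. So H_2 ≅ Z.

H_0 = Z,  H_1 = Z^2,  H_2 = Z.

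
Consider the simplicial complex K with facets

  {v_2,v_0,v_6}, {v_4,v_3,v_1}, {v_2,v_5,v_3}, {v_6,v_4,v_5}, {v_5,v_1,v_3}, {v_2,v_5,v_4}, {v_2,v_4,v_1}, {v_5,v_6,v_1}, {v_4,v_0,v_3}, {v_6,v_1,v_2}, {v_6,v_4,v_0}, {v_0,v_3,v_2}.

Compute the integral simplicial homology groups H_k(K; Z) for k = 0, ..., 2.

H_0 ≅ Z,  H_1 ≅ Z_2,  H_2 = 0.

Fix the vertex order v_0 < v_1 < v_2 < v_3 < v_4 < v_5 < v_6 and write every simplex with vertices in increasing order. Then dim K = 2 and the simplices of K are:

  0-simplices (7): [v_0], [v_1], [v_2], [v_3], [v_4], [v_5], [v_6]
  1-simplices (18): (18 of them)
  2-simplices (12): (12 of them)

Hence C_0 ≅ Z^7, C_1 ≅ Z^18, C_2 ≅ Z^12.

The boundary map ∂_1: C_1 → C_0 maps an edge to its endpoints' difference, ∂[p,q] = q − p.
As a 7×18 matrix over Z this has rank 6, with invariant factors (1,1,1,1,1,1).

∂_2: C_2 → C_1 sends each 2-simplex [p,q,r] to [q,r] − [p,r] + [p,q]. For instance
  ∂[v_2,v_4,v_5] = [v_4,v_5] − [v_2,v_5] + [v_2,v_4],
  ∂[v_1,v_2,v_6] = [v_2,v_6] − [v_1,v_6] + [v_1,v_2].
The resulting 18×12 matrix has rank 12, and its Smith normal form has invariant factors (1,1,1,1,1,1,1,1,1,1,1,2).

Reading off H_k = ker ∂_k / im ∂_{k+1}:

  H_0: rank C_0 − rank ∂_1 = 7 − 6 = 1, and the invariant factors of ∂_1 are all 1, so H_0 ≅ Z.
  H_1: rank ker ∂_1 − rank ∂_2 = (18 − 6) − 12 = 0, and ∂_2 has invariant factor 2 > 1, so H_1 ≅ Z_2.
  H_2: rank ker ∂_2 − rank ∂_3 = (12 − 12) − 0 = 0, and there is no ∂_3, so H_2 ≅ 0.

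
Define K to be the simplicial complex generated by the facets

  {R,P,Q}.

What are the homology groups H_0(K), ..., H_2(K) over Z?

H_0 = Z,  H_1 = 0,  H_2 = 0.

We work with the vertex ordering P < Q < R. The simplices of K, each written with vertices in increasing order, are:

  0-simplices (3): P, Q, R
  1-simplices (3): PQ, PR, QR
  2-simplices (1): PQR

giving chain groups C_0 ≅ Z^3, C_1 ≅ Z^3, C_2 ≅ Z^1.

∂_1: C_1 → C_0 maps an edge to its endpoints' difference, ∂[p,q] = q − p. For instance
  ∂PQ = Q − P.
The resulting 3×3 matrix has rank 2, and its Smith normal form has invariant factors (1,1).

Boundary ∂_2: C_2 → C_1 acts by ∂[p,q,r] = [q,r] − [p,r] + [p,q]. For instance
  ∂PQR = QR − PR + PQ.
As a 3×1 matrix over Z this has rank 1, with invariant factors (1).

From H_k ≅ ker(∂_k) / im(∂_{k+1}) we obtain:

  H_0: rank C_0 − rank ∂_1 = 3 − 2 = 1, and the invariant factors of ∂_1 are all 1, so H_0 = Z.
  H_1: rank ker ∂_1 − rank ∂_2 = (3 − 2) − 1 = 0, and the invariant factors of ∂_2 are all 1, so H_1 = 0.
  H_2: rank ker ∂_2 − rank ∂_3 = (1 − 1) − 0 = 0, and there is no ∂_3, so H_2 = 0.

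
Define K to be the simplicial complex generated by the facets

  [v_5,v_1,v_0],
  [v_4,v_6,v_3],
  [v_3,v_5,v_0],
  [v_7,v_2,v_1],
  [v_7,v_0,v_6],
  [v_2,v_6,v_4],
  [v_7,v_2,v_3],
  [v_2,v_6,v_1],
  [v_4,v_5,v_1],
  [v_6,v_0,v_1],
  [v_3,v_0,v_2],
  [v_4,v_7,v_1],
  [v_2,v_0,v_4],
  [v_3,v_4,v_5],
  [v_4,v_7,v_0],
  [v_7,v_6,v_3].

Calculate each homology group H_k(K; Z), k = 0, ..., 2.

Fix the vertex order v_0 < v_1 < v_2 < v_3 < v_4 < v_5 < v_6 < v_7 and write every simplex with vertices in increasing order. Then dim K = 2 and the simplices of K are:

  0-simplices (8): [v_0], [v_1], [v_2], [v_3], [v_4], [v_5], [v_6], [v_7]
  1-simplices (24): (24 of them)
  2-simplices (16): (16 of them)

so the chain groups are C_0 ≅ Z^8, C_1 ≅ Z^24, C_2 ≅ Z^16.

Boundary ∂_1: C_1 → C_0 maps an edge to its endpoints' difference, ∂[p,q] = q − p. For instance
  ∂[v_3,v_6] = [v_6] − [v_3].
As a 8×24 matrix over Z this has rank 7, with invariant factors (1,1,1,1,1,1,1).

∂_2: C_2 → C_1 sends each 2-simplex [p,q,r] to [q,r] − [p,r] + [p,q]. For instance
  ∂[v_1,v_2,v_7] = [v_2,v_7] − [v_1,v_7] + [v_1,v_2],
  ∂[v_1,v_4,v_7] = [v_4,v_7] − [v_1,v_7] + [v_1,v_4].
As a 24×16 matrix over Z this has rank 15, with invariant factors (1,1,1,1,1,1,1,1,1,1,1,1,1,1,1).

Now H_k = ker ∂_k / im ∂_{k+1}, so:

  H_0: rank C_0 − rank ∂_1 = 8 − 7 = 1, and the invariant factors of ∂_1 are all 1, so H_0 ≅ Z.
  H_1: rank ker ∂_1 − rank ∂_2 = (24 − 7) − 15 = 2, and the invariant factors of ∂_2 are all 1, so H_1 ≅ Z^2.
  H_2: rank ker ∂_2 − rank ∂_3 = (16 − 15) − 0 = 1, and there is no ∂_3, so H_2 ≅ Z.

H_0 = Z,  H_1 = Z^2,  H_2 = Z.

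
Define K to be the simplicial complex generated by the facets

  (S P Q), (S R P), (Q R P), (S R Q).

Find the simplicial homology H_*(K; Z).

H_0 ≅ Z,  H_1 = 0,  H_2 ≅ Z.

Fix the vertex order P < Q < R < S and write every simplex with vertices in increasing order. Then dim K = 2 and the simplices of K are:

  0-simplices (4): P, Q, R, S
  1-simplices (6): PQ, PR, PS, QR, QS, RS
  2-simplices (4): PQR, PQS, PRS, QRS

Hence C_0 ≅ Z^4, C_1 ≅ Z^6, C_2 ≅ Z^4.

The boundary map ∂_1: C_1 → C_0 maps an edge to its endpoints' difference, ∂[p,q] = q − p. For instance
  ∂QR = R − Q.
This gives a 4×6 integer matrix of rank 3; reducing to Smith normal form yields diagonal entries (1,1,1).

Boundary ∂_2: C_2 → C_1 maps a triangle to the signed sum of its edges. For instance
  ∂PQS = QS − PS + PQ,
  ∂QRS = RS − QS + QR.
The resulting 6×4 matrix has rank 3, and its Smith normal form has invariant factors (1,1,1).

Computing H_k = (kernel of ∂_k) / (image of ∂_{k+1}):

  H_0: rank C_0 − rank ∂_1 = 4 − 3 = 1, and the invariant factors of ∂_1 are all 1, so H_0 ≅ Z.
  H_1: rank ker ∂_1 − rank ∂_2 = (6 − 3) − 3 = 0, and the invariant factors of ∂_2 are all 1, so H_1 ≅ 0.
  H_2: rank ker ∂_2 − rank ∂_3 = (4 − 3) − 0 = 1, and there is no ∂_3, so H_2 ≅ Z.

As a check, the Euler characteristic is 4 − 6 + 4 = 2, which agrees with 1 − 0 + 1 = 2.
(K is a triangulation of the 2-sphere S^2.)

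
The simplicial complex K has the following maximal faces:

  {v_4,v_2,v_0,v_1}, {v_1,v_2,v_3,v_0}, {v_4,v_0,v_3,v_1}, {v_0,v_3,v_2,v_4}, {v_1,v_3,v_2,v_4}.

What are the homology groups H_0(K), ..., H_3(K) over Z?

H_0 = Z,  H_1 = 0,  H_2 = 0,  H_3 = Z.

Order the vertices as v_0 < v_1 < v_2 < v_3 < v_4. Listing each simplex with vertices in this order, K has dimension 3 with simplices:

  0-simplices (5): [v_0], [v_1], [v_2], [v_3], [v_4]
  1-simplices (10): [v_0,v_1], [v_0,v_2], [v_0,v_3], [v_0,v_4], [v_1,v_2], [v_1,v_3], [v_1,v_4], [v_2,v_3], [v_2,v_4], [v_3,v_4]
  2-simplices (10): [v_0,v_1,v_2], [v_0,v_1,v_3], [v_0,v_1,v_4], [v_0,v_2,v_3], [v_0,v_2,v_4], [v_0,v_3,v_4], [v_1,v_2,v_3], [v_1,v_2,v_4], [v_1,v_3,v_4], [v_2,v_3,v_4]
  3-simplices (5): [v_0,v_1,v_2,v_3], [v_0,v_1,v_2,v_4], [v_0,v_1,v_3,v_4], [v_0,v_2,v_3,v_4], [v_1,v_2,v_3,v_4]

so the chain groups are C_0 ≅ Z^5, C_1 ≅ Z^10, C_2 ≅ Z^10, C_3 ≅ Z^5.

Boundary ∂_1: C_1 → C_0 is given by ∂[p,q] = [q] − [p]. For instance
  ∂[v_1,v_3] = [v_3] − [v_1].
As a 5×10 matrix over Z this has rank 4, with invariant factors (1,1,1,1).

Boundary ∂_2: C_2 → C_1 sends each 2-simplex [p,q,r] to [q,r] − [p,r] + [p,q]. For instance
  ∂[v_0,v_3,v_4] = [v_3,v_4] − [v_0,v_4] + [v_0,v_3],
  ∂[v_0,v_2,v_3] = [v_2,v_3] − [v_0,v_3] + [v_0,v_2].
The 10×10 boundary matrix has rank 6 and Smith normal form diag(1,1,1,1,1,1).

Boundary ∂_3: C_3 → C_2 sends each 3-simplex σ to the alternating sum Σ_i (−1)^i (σ with its i-th vertex removed). For instance
  ∂[v_0,v_1,v_2,v_3] = [v_1,v_2,v_3] − [v_0,v_2,v_3] + [v_0,v_1,v_3] − [v_0,v_1,v_2],
  ∂[v_0,v_1,v_2,v_4] = [v_1,v_2,v_4] − [v_0,v_2,v_4] + [v_0,v_1,v_4] − [v_0,v_1,v_2].
This gives a 10×5 integer matrix of rank 4; reducing to Smith normal form yields diagonal entries (1,1,1,1).

Now H_k = ker ∂_k / im ∂_{k+1}, so:

  H_0: rank C_0 − rank ∂_1 = 5 − 4 = 1, and the invariant factors of ∂_1 are all 1, so H_0 = Z.
  H_1: rank ker ∂_1 − rank ∂_2 = (10 − 4) − 6 = 0, and the invariant factors of ∂_2 are all 1, so H_1 = 0.
  H_2: rank ker ∂_2 − rank ∂_3 = (10 − 6) − 4 = 0, and the invariant factors of ∂_3 are all 1, so H_2 = 0.
  H_3: rank ker ∂_3 − rank ∂_4 = (5 − 4) − 0 = 1, and there is no ∂_4, so H_3 = Z.

As a check, the Euler characteristic is 5 − 10 + 10 − 5 = 0, which agrees with 1 − 0 + 0 − 1 = 0.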